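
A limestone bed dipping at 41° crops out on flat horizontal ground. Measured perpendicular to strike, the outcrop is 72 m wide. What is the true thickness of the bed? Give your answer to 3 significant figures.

True thickness t = w · sin(dip) = 72 × sin 41°
t = 72 × 0.6561 = 47.236 m

47.2 m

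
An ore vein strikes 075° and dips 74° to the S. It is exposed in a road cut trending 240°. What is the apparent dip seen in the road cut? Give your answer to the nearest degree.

42°

The section lies 15° from the strike.
tan(apparent dip) = tan 74° · sin 15° = 0.9026
apparent dip = arctan 0.9026 = 42.07°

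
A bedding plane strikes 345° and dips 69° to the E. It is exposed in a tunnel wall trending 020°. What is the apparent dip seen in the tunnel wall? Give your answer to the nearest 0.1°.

The strike is 345° and the section trends 020°; the acute angle between them is β = 35°.
tan(apparent dip) = tan 69° · sin 35° = 1.4942
apparent dip = arctan 1.4942 = 56.21°

56.2°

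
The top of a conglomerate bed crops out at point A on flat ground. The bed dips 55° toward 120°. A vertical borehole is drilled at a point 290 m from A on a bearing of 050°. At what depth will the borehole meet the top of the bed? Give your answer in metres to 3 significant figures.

The hole lies 70° from the dip direction, so the down-dip offset is 290 × cos 70° = 99.19 m.
Depth = down-dip offset × tan(dip) = 99.19 × tan 55° = 99.19 × 1.4281
Depth = 141.65 m

142 m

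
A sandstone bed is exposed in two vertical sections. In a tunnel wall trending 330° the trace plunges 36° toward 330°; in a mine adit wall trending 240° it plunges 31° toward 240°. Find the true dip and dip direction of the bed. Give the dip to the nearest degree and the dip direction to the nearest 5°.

true dip 43°, dip direction 290°

Each apparent-dip line lies in the plane. As unit vectors (x east, y north, z up), v₁ plunges 36°→330° and v₂ plunges 31°→240°.
Cross product v₁ × v₂ gives the pole to the plane: n ∝ (-0.613, 0.228, 0.693).
Dip δ = arctan(|n_h|/n_z) = arctan(0.654/0.693) = 43.3°.
Dip direction = azimuth of (n_x, n_y) = atan2(-0.613, 0.228) = 290°.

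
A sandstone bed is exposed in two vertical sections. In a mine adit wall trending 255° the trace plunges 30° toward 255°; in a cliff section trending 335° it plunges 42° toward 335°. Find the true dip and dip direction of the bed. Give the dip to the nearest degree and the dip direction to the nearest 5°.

The two traces are lines in the plane: v₁ = (sin 255°·cos 30°, cos 255°·cos 30°, −sin 30°), v₂ = (sin 335°·cos 42°, cos 335°·cos 42°, −sin 42°).
The plane normal is n = v₁ × v₂ ∝ (-0.487, 0.403, 0.634).
tan δ = √(n_x²+n_y²)/n_z = 0.632/0.634, so δ = 44.9°.
The horizontal component of n points toward azimuth atan2(n_x, n_y) = 310°, the dip direction.

true dip 45°, dip direction 310°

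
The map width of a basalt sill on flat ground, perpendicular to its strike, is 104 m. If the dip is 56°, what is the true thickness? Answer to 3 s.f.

True thickness t = w · sin(dip) = 104 × sin 56°
t = 104 × 0.8290 = 86.220 m

86.2 m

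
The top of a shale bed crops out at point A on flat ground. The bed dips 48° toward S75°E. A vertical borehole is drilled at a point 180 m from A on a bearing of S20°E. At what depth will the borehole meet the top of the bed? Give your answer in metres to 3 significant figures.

The hole lies 55° from the dip direction, so the down-dip offset is 180 × cos 55° = 103.24 m.
Depth = down-dip offset × tan(dip) = 103.24 × tan 48° = 103.24 × 1.1106
Depth = 114.66 m

115 m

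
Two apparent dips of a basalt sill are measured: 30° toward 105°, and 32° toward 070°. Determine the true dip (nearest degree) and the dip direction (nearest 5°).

Represent each trace as a vector plunging at its apparent dip toward its trend (east-north-up frame): v₁ = (0.837, -0.224, -0.500), v₂ = (0.797, 0.290, -0.530).
n = v₁ × v₂ = (0.264, 0.045, 0.421) (taken with n_z > 0).
True dip = arccos(n_z / |n|) = arccos(0.8441) = 32.4°.
Dip direction = atan2(0.264, 0.045) = 80° (azimuth of n's horizontal projection).

true dip 32°, dip direction 080°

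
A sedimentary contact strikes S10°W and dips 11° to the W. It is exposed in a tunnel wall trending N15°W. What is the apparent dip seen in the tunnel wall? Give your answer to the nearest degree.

Angle between strike (S10°W) and section (N15°W): β = 25°.
tan α = tan 11° × sin 25° = 0.1944 × 0.4226 = 0.0821
apparent dip = arctan 0.0821 = 4.70°

5°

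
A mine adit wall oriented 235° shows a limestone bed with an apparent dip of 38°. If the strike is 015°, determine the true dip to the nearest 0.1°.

50.6°

The section is 40° from the strike.
tan δ = tan α / sin β = tan 38° / sin 40° = 0.7813 / 0.6428 = 1.2155
true dip = arctan 1.2155 = 50.55°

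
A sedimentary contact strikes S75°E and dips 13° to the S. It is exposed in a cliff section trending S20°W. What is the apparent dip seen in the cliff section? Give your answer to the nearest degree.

13°

Angle between strike (S75°E) and section (S20°W): β = 85°.
tan(apparent dip) = tan 13° · sin 85° = 0.2300
apparent dip = arctan 0.2300 = 12.95°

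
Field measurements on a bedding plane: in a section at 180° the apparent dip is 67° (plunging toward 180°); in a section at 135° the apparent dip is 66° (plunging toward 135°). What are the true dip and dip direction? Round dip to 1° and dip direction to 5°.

Each apparent-dip line lies in the plane. As unit vectors (x east, y north, z up), v₁ plunges 67°→180° and v₂ plunges 66°→135°.
n = v₁ × v₂ = (0.092, -0.265, 0.112) (taken with n_z > 0).
True dip = arccos(n_z / |n|) = arccos(0.3721) = 68.2°.
The horizontal component of n points toward azimuth atan2(n_x, n_y) = 161°, the dip direction.

true dip 68°, dip direction 160°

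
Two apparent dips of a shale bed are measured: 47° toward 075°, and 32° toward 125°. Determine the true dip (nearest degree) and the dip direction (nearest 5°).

The two traces are lines in the plane: v₁ = (sin 75°·cos 47°, cos 75°·cos 47°, −sin 47°), v₂ = (sin 125°·cos 32°, cos 125°·cos 32°, −sin 32°).
n = v₁ × v₂ = (0.449, 0.159, 0.443) (taken with n_z > 0).
True dip = arccos(n_z / |n|) = arccos(0.6809) = 47.1°.
Dip direction = atan2(0.449, 0.159) = 71° (azimuth of n's horizontal projection).

true dip 47°, dip direction 070°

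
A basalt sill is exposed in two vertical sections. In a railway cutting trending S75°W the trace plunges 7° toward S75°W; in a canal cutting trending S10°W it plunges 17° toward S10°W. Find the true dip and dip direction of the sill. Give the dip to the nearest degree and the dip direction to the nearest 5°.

Each apparent-dip line lies in the plane. As unit vectors (x east, y north, z up), v₁ plunges 7°→S75°W and v₂ plunges 17°→S10°W.
Cross product v₁ × v₂ gives the pole to the plane: n ∝ (-0.040, -0.260, 0.860).
tan δ = √(n_x²+n_y²)/n_z = 0.263/0.860, so δ = 17.0°.
Dip direction = atan2(-0.040, -0.260) = 189° (azimuth of n's horizontal projection).

true dip 17°, dip direction 190°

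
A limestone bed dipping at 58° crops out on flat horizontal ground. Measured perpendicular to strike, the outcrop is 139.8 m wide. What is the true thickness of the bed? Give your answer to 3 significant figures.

119 m

True thickness t = w · sin(dip) = 139.8 × sin 58°
t = 139.8 × 0.8480 = 118.557 m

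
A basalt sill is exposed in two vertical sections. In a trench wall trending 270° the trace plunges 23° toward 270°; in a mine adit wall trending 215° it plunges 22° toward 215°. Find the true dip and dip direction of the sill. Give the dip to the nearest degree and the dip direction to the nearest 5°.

Each apparent-dip line lies in the plane. As unit vectors (x east, y north, z up), v₁ plunges 23°→270° and v₂ plunges 22°→215°.
n = v₁ × v₂ = (-0.297, -0.137, 0.699) (taken with n_z > 0).
True dip = arccos(n_z / |n|) = arccos(0.9059) = 25.1°.
Dip direction = azimuth of (n_x, n_y) = atan2(-0.297, -0.137) = 245°.

true dip 25°, dip direction 245°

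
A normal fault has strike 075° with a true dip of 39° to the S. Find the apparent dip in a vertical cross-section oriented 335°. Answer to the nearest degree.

39°

The section lies 80° from the strike.
tan α = tan 39° × sin 80° = 0.8098 × 0.9848 = 0.7975
apparent dip = arctan 0.7975 = 38.57°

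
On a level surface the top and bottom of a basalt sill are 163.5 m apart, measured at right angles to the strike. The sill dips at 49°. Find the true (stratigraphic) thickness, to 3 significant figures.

123 m

True thickness t = w · sin(dip) = 163.5 × sin 49°
t = 163.5 × 0.7547 = 123.395 m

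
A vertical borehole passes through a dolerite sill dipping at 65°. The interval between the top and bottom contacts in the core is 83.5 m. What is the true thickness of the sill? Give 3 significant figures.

True thickness t = h · cos(dip) = 83.5 × cos 65°
t = 83.5 × 0.4226 = 35.289 m

35.3 m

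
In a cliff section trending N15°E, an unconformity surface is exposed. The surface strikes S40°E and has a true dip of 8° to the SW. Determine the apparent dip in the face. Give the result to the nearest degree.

7°

Angle between strike (S40°E) and section (N15°E): β = 55°.
tan α = tan 8° × sin 55° = 0.1405 × 0.8192 = 0.1151
apparent dip = arctan 0.1151 = 6.57°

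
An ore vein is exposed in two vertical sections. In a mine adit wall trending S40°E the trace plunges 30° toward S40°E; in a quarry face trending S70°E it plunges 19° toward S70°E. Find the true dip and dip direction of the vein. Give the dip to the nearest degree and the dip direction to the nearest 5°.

The two traces are lines in the plane: v₁ = (sin 140°·cos 30°, cos 140°·cos 30°, −sin 30°), v₂ = (sin 110°·cos 19°, cos 110°·cos 19°, −sin 19°).
n = v₁ × v₂ = (0.054, -0.263, 0.409) (taken with n_z > 0).
Dip δ = arctan(|n_h|/n_z) = arctan(0.269/0.409) = 33.3°.
The horizontal component of n points toward azimuth atan2(n_x, n_y) = 168°, the dip direction.

true dip 33°, dip direction 170°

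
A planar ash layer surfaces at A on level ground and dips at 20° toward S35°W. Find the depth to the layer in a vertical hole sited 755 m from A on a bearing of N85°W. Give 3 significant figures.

The hole lies 60° from the dip direction, so the down-dip offset is 755 × cos 60° = 377.50 m.
Depth = down-dip offset × tan(dip) = 377.50 × tan 20° = 377.50 × 0.3640
Depth = 137.40 m

137 m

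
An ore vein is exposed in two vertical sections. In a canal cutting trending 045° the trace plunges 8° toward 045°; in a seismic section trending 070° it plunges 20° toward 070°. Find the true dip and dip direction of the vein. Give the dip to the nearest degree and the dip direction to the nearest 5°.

true dip 30°, dip direction 120°

The two traces are lines in the plane: v₁ = (sin 45°·cos 8°, cos 45°·cos 8°, −sin 8°), v₂ = (sin 70°·cos 20°, cos 70°·cos 20°, −sin 20°).
The plane normal is n = v₁ × v₂ ∝ (0.195, -0.117, 0.393).
Dip δ = arctan(|n_h|/n_z) = arctan(0.227/0.393) = 30.0°.
The horizontal component of n points toward azimuth atan2(n_x, n_y) = 121°, the dip direction.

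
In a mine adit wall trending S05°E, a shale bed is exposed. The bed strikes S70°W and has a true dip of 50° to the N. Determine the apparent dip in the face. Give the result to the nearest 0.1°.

49.0°

The section lies 75° from the strike.
tan(apparent dip) = tan 50° · sin 75° = 1.1511
α = arctan(1.1511) = 49.02°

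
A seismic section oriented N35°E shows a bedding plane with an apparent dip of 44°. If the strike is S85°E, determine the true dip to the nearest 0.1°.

β = acute angle between strike S85°E and section N35°E = 60°.
tan(true dip) = tan 44° / sin 60° = 1.1151
true dip = arctan 1.1151 = 48.11°

48.1°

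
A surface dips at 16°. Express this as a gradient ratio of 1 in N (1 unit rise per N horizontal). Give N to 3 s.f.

1 in 3.49

1 : N means tan θ = 1/N, so N = 1/tan 16° = 1/0.2867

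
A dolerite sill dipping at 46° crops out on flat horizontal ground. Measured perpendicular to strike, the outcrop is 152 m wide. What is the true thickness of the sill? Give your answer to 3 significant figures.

True thickness t = w · sin(dip) = 152 × sin 46°
t = 152 × 0.7193 = 109.340 m

109 m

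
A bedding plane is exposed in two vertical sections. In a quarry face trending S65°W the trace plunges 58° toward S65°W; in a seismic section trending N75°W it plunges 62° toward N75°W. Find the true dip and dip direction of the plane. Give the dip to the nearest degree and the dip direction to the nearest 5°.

Each apparent-dip line lies in the plane. As unit vectors (x east, y north, z up), v₁ plunges 58°→S65°W and v₂ plunges 62°→N75°W.
The plane normal is n = v₁ × v₂ ∝ (-0.301, 0.039, 0.160).
Dip δ = arctan(|n_h|/n_z) = arctan(0.303/0.160) = 62.2°.
Dip direction = atan2(-0.301, 0.039) = 277° (azimuth of n's horizontal projection).

true dip 62°, dip direction 275°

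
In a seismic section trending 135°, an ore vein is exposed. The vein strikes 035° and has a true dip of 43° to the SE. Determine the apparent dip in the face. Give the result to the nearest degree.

43°

The strike is 035° and the section trends 135°; the acute angle between them is β = 80°.
tan α = tan 43° × sin 80° = 0.9325 × 0.9848 = 0.9183
apparent dip = arctan 0.9183 = 42.56°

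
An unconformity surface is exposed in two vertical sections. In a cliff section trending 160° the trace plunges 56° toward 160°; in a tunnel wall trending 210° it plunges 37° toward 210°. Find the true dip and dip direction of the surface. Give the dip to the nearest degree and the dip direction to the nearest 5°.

true dip 56°, dip direction 150°

The two traces are lines in the plane: v₁ = (sin 160°·cos 56°, cos 160°·cos 56°, −sin 56°), v₂ = (sin 210°·cos 37°, cos 210°·cos 37°, −sin 37°).
n = v₁ × v₂ = (0.257, -0.446, 0.342) (taken with n_z > 0).
True dip = arccos(n_z / |n|) = arccos(0.5534) = 56.4°.
The horizontal component of n points toward azimuth atan2(n_x, n_y) = 150°, the dip direction.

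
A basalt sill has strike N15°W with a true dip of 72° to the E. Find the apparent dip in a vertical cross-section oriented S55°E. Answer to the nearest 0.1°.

63.2°

The section lies 40° from the strike.
tan(apparent dip) = tan 72° · sin 40° = 1.9783
α = arctan(1.9783) = 63.18°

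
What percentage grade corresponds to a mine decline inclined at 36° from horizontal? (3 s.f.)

72.7%

grade % = 100 × tan 36° = 100 × 0.7265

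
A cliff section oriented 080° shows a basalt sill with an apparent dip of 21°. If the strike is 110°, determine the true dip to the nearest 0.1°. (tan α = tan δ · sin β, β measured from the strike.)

37.5°

The section is 30° from the strike.
tan(true dip) = tan 21° / sin 30° = 0.7677
true dip = arctan 0.7677 = 37.51°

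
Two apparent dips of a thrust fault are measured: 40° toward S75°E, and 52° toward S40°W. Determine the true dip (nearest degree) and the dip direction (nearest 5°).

The two traces are lines in the plane: v₁ = (sin 105°·cos 40°, cos 105°·cos 40°, −sin 40°), v₂ = (sin 220°·cos 52°, cos 220°·cos 52°, −sin 52°).
The plane normal is n = v₁ × v₂ ∝ (0.147, -0.837, 0.427).
tan δ = √(n_x²+n_y²)/n_z = 0.850/0.427, so δ = 63.3°.
Dip direction = atan2(0.147, -0.837) = 170° (azimuth of n's horizontal projection).

true dip 63°, dip direction 170°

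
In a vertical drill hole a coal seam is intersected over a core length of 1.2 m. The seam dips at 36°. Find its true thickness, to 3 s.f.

0.971 m

True thickness t = h · cos(dip) = 1.2 × cos 36°
t = 1.2 × 0.8090 = 0.971 m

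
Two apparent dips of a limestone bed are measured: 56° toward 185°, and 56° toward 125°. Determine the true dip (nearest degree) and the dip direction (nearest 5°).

Represent each trace as a vector plunging at its apparent dip toward its trend (east-north-up frame): v₁ = (-0.049, -0.557, -0.829), v₂ = (0.458, -0.321, -0.829).
The plane normal is n = v₁ × v₂ ∝ (0.196, -0.420, 0.271).
tan δ = √(n_x²+n_y²)/n_z = 0.464/0.271, so δ = 59.7°.
Dip direction = atan2(0.196, -0.420) = 155° (azimuth of n's horizontal projection).

true dip 60°, dip direction 155°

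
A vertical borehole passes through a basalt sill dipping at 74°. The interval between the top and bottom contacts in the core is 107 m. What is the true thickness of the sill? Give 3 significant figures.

True thickness t = h · cos(dip) = 107 × cos 74°
t = 107 × 0.2756 = 29.493 m

29.5 m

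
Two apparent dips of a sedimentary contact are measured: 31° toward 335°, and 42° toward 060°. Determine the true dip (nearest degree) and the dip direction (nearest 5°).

true dip 46°, dip direction 030°

The two traces are lines in the plane: v₁ = (sin 335°·cos 31°, cos 335°·cos 31°, −sin 31°), v₂ = (sin 60°·cos 42°, cos 60°·cos 42°, −sin 42°).
The plane normal is n = v₁ × v₂ ∝ (0.328, 0.574, 0.635).
tan δ = √(n_x²+n_y²)/n_z = 0.661/0.635, so δ = 46.2°.
The horizontal component of n points toward azimuth atan2(n_x, n_y) = 30°, the dip direction.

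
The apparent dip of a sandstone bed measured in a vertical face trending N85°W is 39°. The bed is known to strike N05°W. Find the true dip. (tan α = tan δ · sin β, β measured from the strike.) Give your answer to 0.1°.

The section is 80° from the strike.
tan δ = tan α / sin β = tan 39° / sin 80° = 0.8098 / 0.9848 = 0.8223
δ = arctan(0.8223) = 39.43°

39.4°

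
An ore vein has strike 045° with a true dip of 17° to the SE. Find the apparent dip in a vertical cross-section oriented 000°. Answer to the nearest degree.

12°

The strike is 045° and the section trends 000°; the acute angle between them is β = 45°.
tan α = tan 17° × sin 45° = 0.3057 × 0.7071 = 0.2162
apparent dip = arctan 0.2162 = 12.20°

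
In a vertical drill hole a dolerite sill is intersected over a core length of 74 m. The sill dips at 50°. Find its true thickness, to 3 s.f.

47.6 m

True thickness t = h · cos(dip) = 74 × cos 50°
t = 74 × 0.6428 = 47.566 m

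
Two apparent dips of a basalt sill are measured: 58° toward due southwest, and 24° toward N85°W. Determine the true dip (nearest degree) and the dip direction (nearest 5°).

true dip 61°, dip direction 200°

Each apparent-dip line lies in the plane. As unit vectors (x east, y north, z up), v₁ plunges 58°→due southwest and v₂ plunges 24°→N85°W.
Cross product v₁ × v₂ gives the pole to the plane: n ∝ (-0.220, -0.619, 0.371).
True dip = arccos(n_z / |n|) = arccos(0.4914) = 60.6°.
Dip direction = atan2(-0.220, -0.619) = 200° (azimuth of n's horizontal projection).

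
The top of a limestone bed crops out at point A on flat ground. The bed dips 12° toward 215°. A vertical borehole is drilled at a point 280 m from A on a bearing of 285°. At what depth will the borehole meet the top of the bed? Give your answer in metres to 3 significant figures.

The hole lies 70° from the dip direction, so the down-dip offset is 280 × cos 70° = 95.77 m.
Depth = down-dip offset × tan(dip) = 95.77 × tan 12° = 95.77 × 0.2126
Depth = 20.36 m

20.4 m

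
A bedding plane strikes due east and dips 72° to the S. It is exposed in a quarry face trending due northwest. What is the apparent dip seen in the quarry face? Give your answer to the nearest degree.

65°

The strike is due east and the section trends due northwest; the acute angle between them is β = 45°.
tan(apparent dip) = tan 72° · sin 45° = 2.1763
α = arctan(2.1763) = 65.32°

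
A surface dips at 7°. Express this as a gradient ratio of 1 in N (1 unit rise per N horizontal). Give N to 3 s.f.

1 in 8.14

1 : N means tan θ = 1/N, so N = 1/tan 7° = 1/0.1228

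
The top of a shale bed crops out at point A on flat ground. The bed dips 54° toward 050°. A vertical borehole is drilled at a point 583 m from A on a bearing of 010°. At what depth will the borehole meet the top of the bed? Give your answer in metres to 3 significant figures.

615 m

The hole lies 40° from the dip direction, so the down-dip offset is 583 × cos 40° = 446.60 m.
Depth = down-dip offset × tan(dip) = 446.60 × tan 54° = 446.60 × 1.3764
Depth = 614.70 m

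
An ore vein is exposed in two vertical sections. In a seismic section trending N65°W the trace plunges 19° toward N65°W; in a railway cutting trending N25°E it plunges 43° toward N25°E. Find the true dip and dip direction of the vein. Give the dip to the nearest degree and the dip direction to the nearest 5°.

true dip 45°, dip direction 005°

Represent each trace as a vector plunging at its apparent dip toward its trend (east-north-up frame): v₁ = (-0.857, 0.400, -0.326), v₂ = (0.309, 0.663, -0.682).
The plane normal is n = v₁ × v₂ ∝ (0.057, 0.685, 0.692).
tan δ = √(n_x²+n_y²)/n_z = 0.687/0.692, so δ = 44.8°.
The horizontal component of n points toward azimuth atan2(n_x, n_y) = 5°, the dip direction.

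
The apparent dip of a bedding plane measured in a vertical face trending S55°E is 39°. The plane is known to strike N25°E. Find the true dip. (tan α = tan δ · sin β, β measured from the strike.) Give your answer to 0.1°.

β = acute angle between strike N25°E and section S55°E = 80°.
tan(true dip) = tan 39° / sin 80° = 0.8223
true dip = arctan 0.8223 = 39.43°

39.4°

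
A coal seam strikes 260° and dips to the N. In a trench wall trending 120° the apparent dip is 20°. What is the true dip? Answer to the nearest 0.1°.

29.5°

The section is 40° from the strike.
tan(true dip) = tan 20° / sin 40° = 0.5662
δ = arctan(0.5662) = 29.52°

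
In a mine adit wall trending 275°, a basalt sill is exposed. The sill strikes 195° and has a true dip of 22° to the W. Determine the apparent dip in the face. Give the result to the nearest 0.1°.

21.7°

The section lies 80° from the strike.
tan(apparent dip) = tan 22° · sin 80° = 0.3979
apparent dip = arctan 0.3979 = 21.70°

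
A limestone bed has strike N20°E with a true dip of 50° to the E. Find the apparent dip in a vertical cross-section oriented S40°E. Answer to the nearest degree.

The strike is N20°E and the section trends S40°E; the acute angle between them is β = 60°.
tan(apparent dip) = tan 50° · sin 60° = 1.0321
apparent dip = arctan 1.0321 = 45.90°

46°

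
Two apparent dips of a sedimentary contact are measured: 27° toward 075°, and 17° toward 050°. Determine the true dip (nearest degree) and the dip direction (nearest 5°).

true dip 32°, dip direction 110°

Each apparent-dip line lies in the plane. As unit vectors (x east, y north, z up), v₁ plunges 27°→075° and v₂ plunges 17°→050°.
Cross product v₁ × v₂ gives the pole to the plane: n ∝ (0.212, -0.081, 0.360).
Dip δ = arctan(|n_h|/n_z) = arctan(0.227/0.360) = 32.2°.
The horizontal component of n points toward azimuth atan2(n_x, n_y) = 111°, the dip direction.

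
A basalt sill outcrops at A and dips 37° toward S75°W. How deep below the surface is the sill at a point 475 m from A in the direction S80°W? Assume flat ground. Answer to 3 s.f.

357 m

The hole lies 5° from the dip direction, so the down-dip offset is 475 × cos 5° = 473.19 m.
Depth = down-dip offset × tan(dip) = 473.19 × tan 37° = 473.19 × 0.7536
Depth = 356.58 m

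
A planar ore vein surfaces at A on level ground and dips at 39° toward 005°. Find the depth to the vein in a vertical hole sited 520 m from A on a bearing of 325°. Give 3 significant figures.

The hole lies 40° from the dip direction, so the down-dip offset is 520 × cos 40° = 398.34 m.
Depth = down-dip offset × tan(dip) = 398.34 × tan 39° = 398.34 × 0.8098
Depth = 322.57 m

323 m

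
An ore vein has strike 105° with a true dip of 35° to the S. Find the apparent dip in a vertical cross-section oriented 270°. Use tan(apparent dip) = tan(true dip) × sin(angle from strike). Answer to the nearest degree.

10°

The section lies 15° from the strike.
tan(apparent dip) = tan 35° · sin 15° = 0.1812
α = arctan(0.1812) = 10.27°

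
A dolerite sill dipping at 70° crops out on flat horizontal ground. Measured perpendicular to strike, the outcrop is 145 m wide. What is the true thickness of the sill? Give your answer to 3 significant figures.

136 m

True thickness t = w · sin(dip) = 145 × sin 70°
t = 145 × 0.9397 = 136.255 m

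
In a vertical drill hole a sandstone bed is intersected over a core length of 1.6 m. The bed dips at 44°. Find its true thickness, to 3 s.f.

True thickness t = h · cos(dip) = 1.6 × cos 44°
t = 1.6 × 0.7193 = 1.151 m

1.15 m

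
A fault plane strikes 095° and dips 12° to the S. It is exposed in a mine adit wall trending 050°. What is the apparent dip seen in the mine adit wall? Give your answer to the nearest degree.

The strike is 095° and the section trends 050°; the acute angle between them is β = 45°.
tan α = tan 12° × sin 45° = 0.2126 × 0.7071 = 0.1503
α = arctan(0.1503) = 8.55°

9°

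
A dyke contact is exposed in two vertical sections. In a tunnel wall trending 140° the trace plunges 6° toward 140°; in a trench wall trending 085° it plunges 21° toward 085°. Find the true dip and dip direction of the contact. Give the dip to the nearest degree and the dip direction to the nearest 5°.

Represent each trace as a vector plunging at its apparent dip toward its trend (east-north-up frame): v₁ = (0.639, -0.762, -0.105), v₂ = (0.930, 0.081, -0.358).
n = v₁ × v₂ = (0.282, 0.132, 0.761) (taken with n_z > 0).
tan δ = √(n_x²+n_y²)/n_z = 0.311/0.761, so δ = 22.2°.
The horizontal component of n points toward azimuth atan2(n_x, n_y) = 65°, the dip direction.

true dip 22°, dip direction 065°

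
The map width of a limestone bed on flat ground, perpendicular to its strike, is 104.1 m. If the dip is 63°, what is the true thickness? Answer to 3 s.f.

True thickness t = w · sin(dip) = 104.1 × sin 63°
t = 104.1 × 0.8910 = 92.754 m

92.8 m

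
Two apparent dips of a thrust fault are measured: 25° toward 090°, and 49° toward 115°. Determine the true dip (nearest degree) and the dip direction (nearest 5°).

Represent each trace as a vector plunging at its apparent dip toward its trend (east-north-up frame): v₁ = (0.906, 0.000, -0.423), v₂ = (0.595, -0.277, -0.755).
The plane normal is n = v₁ × v₂ ∝ (0.117, -0.433, 0.251).
Dip δ = arctan(|n_h|/n_z) = arctan(0.448/0.251) = 60.7°.
The horizontal component of n points toward azimuth atan2(n_x, n_y) = 165°, the dip direction.

true dip 61°, dip direction 165°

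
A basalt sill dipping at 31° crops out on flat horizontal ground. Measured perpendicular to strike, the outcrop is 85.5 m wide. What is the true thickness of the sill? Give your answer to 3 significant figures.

44.0 m

True thickness t = w · sin(dip) = 85.5 × sin 31°
t = 85.5 × 0.5150 = 44.036 m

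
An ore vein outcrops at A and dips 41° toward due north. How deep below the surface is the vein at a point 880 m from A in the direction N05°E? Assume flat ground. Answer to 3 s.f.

The hole lies 5° from the dip direction, so the down-dip offset is 880 × cos 5° = 876.65 m.
Depth = down-dip offset × tan(dip) = 876.65 × tan 41° = 876.65 × 0.8693
Depth = 762.06 m

762 m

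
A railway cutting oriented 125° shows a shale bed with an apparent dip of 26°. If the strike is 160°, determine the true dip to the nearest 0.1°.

40.4°

The section is 35° from the strike.
tan δ = tan α / sin β = tan 26° / sin 35° = 0.4877 / 0.5736 = 0.8503
δ = arctan(0.8503) = 40.38°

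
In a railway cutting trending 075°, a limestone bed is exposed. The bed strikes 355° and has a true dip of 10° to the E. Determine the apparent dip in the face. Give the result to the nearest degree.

Angle between strike (355°) and section (075°): β = 80°.
tan(apparent dip) = tan 10° · sin 80° = 0.1736
α = arctan(0.1736) = 9.85°

10°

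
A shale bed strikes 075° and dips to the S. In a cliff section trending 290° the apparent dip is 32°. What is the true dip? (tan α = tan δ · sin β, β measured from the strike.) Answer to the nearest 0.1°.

The section is 35° from the strike.
tan δ = tan α / sin β = tan 32° / sin 35° = 0.6249 / 0.5736 = 1.0894
true dip = arctan 1.0894 = 47.45°

47.5°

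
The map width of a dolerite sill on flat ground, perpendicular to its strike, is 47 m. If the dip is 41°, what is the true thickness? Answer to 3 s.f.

30.8 m

True thickness t = w · sin(dip) = 47 × sin 41°
t = 47 × 0.6561 = 30.835 m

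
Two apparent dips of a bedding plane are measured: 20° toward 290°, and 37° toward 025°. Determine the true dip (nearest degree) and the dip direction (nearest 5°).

The two traces are lines in the plane: v₁ = (sin 290°·cos 20°, cos 290°·cos 20°, −sin 20°), v₂ = (sin 25°·cos 37°, cos 25°·cos 37°, −sin 37°).
The plane normal is n = v₁ × v₂ ∝ (-0.054, 0.647, 0.748).
Dip δ = arctan(|n_h|/n_z) = arctan(0.649/0.748) = 41.0°.
Dip direction = azimuth of (n_x, n_y) = atan2(-0.054, 0.647) = 355°.

true dip 41°, dip direction 355°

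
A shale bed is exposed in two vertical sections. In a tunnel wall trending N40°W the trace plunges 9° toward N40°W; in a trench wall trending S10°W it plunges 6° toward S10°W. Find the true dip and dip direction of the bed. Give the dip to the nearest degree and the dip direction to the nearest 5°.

true dip 17°, dip direction 260°

Each apparent-dip line lies in the plane. As unit vectors (x east, y north, z up), v₁ plunges 9°→N40°W and v₂ plunges 6°→S10°W.
n = v₁ × v₂ = (-0.232, -0.039, 0.752) (taken with n_z > 0).
Dip δ = arctan(|n_h|/n_z) = arctan(0.236/0.752) = 17.4°.
Dip direction = atan2(-0.232, -0.039) = 260° (azimuth of n's horizontal projection).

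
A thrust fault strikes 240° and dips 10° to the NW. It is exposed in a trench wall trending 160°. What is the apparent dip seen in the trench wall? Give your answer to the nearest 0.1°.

9.9°

Angle between strike (240°) and section (160°): β = 80°.
tan(apparent dip) = tan 10° · sin 80° = 0.1736
apparent dip = arctan 0.1736 = 9.85°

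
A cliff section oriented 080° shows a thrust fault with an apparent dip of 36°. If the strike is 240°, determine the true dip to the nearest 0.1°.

β = acute angle between strike 240° and section 080° = 20°.
tan(true dip) = tan 36° / sin 20° = 2.1243
δ = arctan(2.1243) = 64.79°

64.8°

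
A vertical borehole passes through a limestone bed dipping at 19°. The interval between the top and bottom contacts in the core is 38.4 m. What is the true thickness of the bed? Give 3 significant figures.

True thickness t = h · cos(dip) = 38.4 × cos 19°
t = 38.4 × 0.9455 = 36.308 m

36.3 m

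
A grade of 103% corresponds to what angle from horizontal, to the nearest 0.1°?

45.8°

tan θ = 103/100 = 1.0300
θ = arctan(1.0300) = 45.85°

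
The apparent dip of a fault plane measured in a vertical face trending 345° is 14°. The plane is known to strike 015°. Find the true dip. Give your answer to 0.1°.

26.5°

The section is 30° from the strike.
tan δ = tan α / sin β = tan 14° / sin 30° = 0.2493 / 0.5000 = 0.4987
δ = arctan(0.4987) = 26.50°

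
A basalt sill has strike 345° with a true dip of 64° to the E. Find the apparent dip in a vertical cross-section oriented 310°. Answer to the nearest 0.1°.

The section lies 35° from the strike.
tan(apparent dip) = tan 64° · sin 35° = 1.1760
α = arctan(1.1760) = 49.62°

49.6°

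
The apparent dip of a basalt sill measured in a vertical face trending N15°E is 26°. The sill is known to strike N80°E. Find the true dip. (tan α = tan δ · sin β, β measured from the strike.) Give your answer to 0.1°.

28.3°

The section is 65° from the strike.
tan(true dip) = tan 26° / sin 65° = 0.5382
true dip = arctan 0.5382 = 28.29°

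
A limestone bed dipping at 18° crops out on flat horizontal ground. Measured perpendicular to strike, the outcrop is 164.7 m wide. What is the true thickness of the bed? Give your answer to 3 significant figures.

50.9 m

True thickness t = w · sin(dip) = 164.7 × sin 18°
t = 164.7 × 0.3090 = 50.895 m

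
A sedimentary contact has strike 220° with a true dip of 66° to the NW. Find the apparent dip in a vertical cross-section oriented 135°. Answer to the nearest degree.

66°

The section lies 85° from the strike.
tan α = tan 66° × sin 85° = 2.2460 × 0.9962 = 2.2375
apparent dip = arctan 2.2375 = 65.92°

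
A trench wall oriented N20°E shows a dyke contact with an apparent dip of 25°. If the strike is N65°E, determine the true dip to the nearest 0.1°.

β = acute angle between strike N65°E and section N20°E = 45°.
tan δ = tan α / sin β = tan 25° / sin 45° = 0.4663 / 0.7071 = 0.6595
true dip = arctan 0.6595 = 33.40°

33.4°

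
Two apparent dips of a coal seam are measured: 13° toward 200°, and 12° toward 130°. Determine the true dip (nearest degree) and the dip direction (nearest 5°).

Represent each trace as a vector plunging at its apparent dip toward its trend (east-north-up frame): v₁ = (-0.333, -0.916, -0.225), v₂ = (0.749, -0.629, -0.208).
The plane normal is n = v₁ × v₂ ∝ (0.049, -0.238, 0.896).
tan δ = √(n_x²+n_y²)/n_z = 0.243/0.896, so δ = 15.2°.
The horizontal component of n points toward azimuth atan2(n_x, n_y) = 168°, the dip direction.

true dip 15°, dip direction 170°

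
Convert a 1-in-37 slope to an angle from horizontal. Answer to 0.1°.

tan θ = 1/37 = 0.0270
θ = arctan(0.0270) = 1.55°

1.5°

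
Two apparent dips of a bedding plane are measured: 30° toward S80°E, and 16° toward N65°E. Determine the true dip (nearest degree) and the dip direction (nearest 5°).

true dip 34°, dip direction 130°

The two traces are lines in the plane: v₁ = (sin 100°·cos 30°, cos 100°·cos 30°, −sin 30°), v₂ = (sin 65°·cos 16°, cos 65°·cos 16°, −sin 16°).
The plane normal is n = v₁ × v₂ ∝ (0.245, -0.201, 0.477).
True dip = arccos(n_z / |n|) = arccos(0.8337) = 33.5°.
The horizontal component of n points toward azimuth atan2(n_x, n_y) = 129°, the dip direction.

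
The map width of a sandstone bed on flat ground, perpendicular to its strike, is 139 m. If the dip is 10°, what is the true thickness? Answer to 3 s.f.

24.1 m

True thickness t = w · sin(dip) = 139 × sin 10°
t = 139 × 0.1736 = 24.137 m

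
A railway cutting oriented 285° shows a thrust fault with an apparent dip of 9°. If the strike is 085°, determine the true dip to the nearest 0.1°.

24.8°

The section is 20° from the strike.
tan(true dip) = tan 9° / sin 20° = 0.4631
true dip = arctan 0.4631 = 24.85°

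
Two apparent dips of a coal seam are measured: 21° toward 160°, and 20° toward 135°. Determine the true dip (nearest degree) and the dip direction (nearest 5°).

Represent each trace as a vector plunging at its apparent dip toward its trend (east-north-up frame): v₁ = (0.319, -0.877, -0.358), v₂ = (0.664, -0.664, -0.342).
n = v₁ × v₂ = (0.062, -0.129, 0.371) (taken with n_z > 0).
Dip δ = arctan(|n_h|/n_z) = arctan(0.143/0.371) = 21.1°.
Dip direction = azimuth of (n_x, n_y) = atan2(0.062, -0.129) = 154°.

true dip 21°, dip direction 155°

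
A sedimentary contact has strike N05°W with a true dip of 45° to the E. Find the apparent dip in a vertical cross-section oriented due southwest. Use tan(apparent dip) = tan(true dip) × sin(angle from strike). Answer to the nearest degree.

Angle between strike (N05°W) and section (due southwest): β = 50°.
tan(apparent dip) = tan 45° · sin 50° = 0.7660
apparent dip = arctan 0.7660 = 37.45°

37°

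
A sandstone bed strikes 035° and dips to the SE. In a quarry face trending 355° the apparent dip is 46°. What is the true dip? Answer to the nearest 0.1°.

β = acute angle between strike 035° and section 355° = 40°.
tan(true dip) = tan 46° / sin 40° = 1.6110
δ = arctan(1.6110) = 58.17°

58.2°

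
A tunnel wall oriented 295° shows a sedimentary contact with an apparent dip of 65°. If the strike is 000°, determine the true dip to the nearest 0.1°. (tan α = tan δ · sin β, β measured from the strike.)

67.1°

β = acute angle between strike 000° and section 295° = 65°.
tan δ = tan α / sin β = tan 65° / sin 65° = 2.1445 / 0.9063 = 2.3662
true dip = arctan 2.3662 = 67.09°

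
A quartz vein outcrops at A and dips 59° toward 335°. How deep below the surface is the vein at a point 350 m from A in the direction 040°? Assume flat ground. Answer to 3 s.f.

246 m

The hole lies 65° from the dip direction, so the down-dip offset is 350 × cos 65° = 147.92 m.
Depth = down-dip offset × tan(dip) = 147.92 × tan 59° = 147.92 × 1.6643
Depth = 246.17 m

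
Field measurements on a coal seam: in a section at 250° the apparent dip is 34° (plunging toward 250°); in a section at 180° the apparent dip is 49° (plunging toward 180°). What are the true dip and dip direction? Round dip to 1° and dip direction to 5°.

The two traces are lines in the plane: v₁ = (sin 250°·cos 34°, cos 250°·cos 34°, −sin 34°), v₂ = (sin 180°·cos 49°, cos 180°·cos 49°, −sin 49°).
Cross product v₁ × v₂ gives the pole to the plane: n ∝ (-0.153, -0.588, 0.511).
True dip = arccos(n_z / |n|) = arccos(0.6438) = 49.9°.
Dip direction = atan2(-0.153, -0.588) = 195° (azimuth of n's horizontal projection).

true dip 50°, dip direction 195°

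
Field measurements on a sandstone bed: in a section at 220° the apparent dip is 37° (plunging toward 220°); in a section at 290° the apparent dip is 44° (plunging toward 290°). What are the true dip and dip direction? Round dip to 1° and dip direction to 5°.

Each apparent-dip line lies in the plane. As unit vectors (x east, y north, z up), v₁ plunges 37°→220° and v₂ plunges 44°→290°.
The plane normal is n = v₁ × v₂ ∝ (-0.573, -0.050, 0.540).
tan δ = √(n_x²+n_y²)/n_z = 0.575/0.540, so δ = 46.8°.
Dip direction = azimuth of (n_x, n_y) = atan2(-0.573, -0.050) = 265°.

true dip 47°, dip direction 265°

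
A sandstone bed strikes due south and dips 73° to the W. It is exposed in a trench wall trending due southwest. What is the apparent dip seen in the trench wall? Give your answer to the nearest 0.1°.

66.6°

The strike is due south and the section trends due southwest; the acute angle between them is β = 45°.
tan α = tan 73° × sin 45° = 3.2709 × 0.7071 = 2.3128
apparent dip = arctan 2.3128 = 66.62°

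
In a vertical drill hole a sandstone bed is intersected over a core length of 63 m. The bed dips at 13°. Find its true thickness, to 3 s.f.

61.4 m

True thickness t = h · cos(dip) = 63 × cos 13°
t = 63 × 0.9744 = 61.385 m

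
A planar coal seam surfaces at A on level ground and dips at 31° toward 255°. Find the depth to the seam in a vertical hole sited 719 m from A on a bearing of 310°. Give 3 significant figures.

The hole lies 55° from the dip direction, so the down-dip offset is 719 × cos 55° = 412.40 m.
Depth = down-dip offset × tan(dip) = 412.40 × tan 31° = 412.40 × 0.6009
Depth = 247.80 m

248 m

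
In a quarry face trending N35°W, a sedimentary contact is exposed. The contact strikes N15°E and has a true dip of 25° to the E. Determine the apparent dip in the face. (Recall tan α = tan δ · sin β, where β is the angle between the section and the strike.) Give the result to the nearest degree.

Angle between strike (N15°E) and section (N35°W): β = 50°.
tan(apparent dip) = tan 25° · sin 50° = 0.3572
apparent dip = arctan 0.3572 = 19.66°

20°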